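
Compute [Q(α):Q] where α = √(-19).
[Q(α):Q] = 2

[Q(α):Q] equals the degree of the minimal polynomial of α. Here α^2 = -19 and x^2 + 19 is irreducible (d = -19 is squarefree, ≠ 1, hence not a square), so deg(m_α) = 2. Thus [Q(α):Q] = 2.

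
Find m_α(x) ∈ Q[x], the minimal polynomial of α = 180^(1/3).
m_α(x) = x^3 - 180

α satisfies α^3 = 180, so x^3 - 180 annihilates α. By the rational root test, a rational root p/q (in lowest terms) of x^3 - 180 would satisfy p^3 = 180 q^3, forcing q = 1 and p^3 = 180; but 180 is not a perfect cube, contradiction. A monic cubic over Q with no rational root is irreducible (any nontrivial factorization would include a linear factor). Hence x^3 - 180 is the minimal polynomial of α, and in particular [Q(α):Q] = 3.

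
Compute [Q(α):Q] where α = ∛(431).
[Q(α):Q] = 3

The minimal polynomial of α is x^3 - 431, irreducible over Q since 431 is not a perfect cube (so x^3 - 431 has no rational root). Hence [Q(α):Q] = deg(m_α) = 3.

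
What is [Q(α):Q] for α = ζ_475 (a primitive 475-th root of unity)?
[Q(α):Q] = 360

The minimal polynomial of ζ_475 over Q is the 475-th cyclotomic polynomial Φ_475(x), which is irreducible over Q and has degree φ(475) = 360. Hence [Q(α):Q] = φ(475) = 360.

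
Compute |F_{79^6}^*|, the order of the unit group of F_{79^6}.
|F_{79^6}^*| = 243087455520

F_{79^6} has 79^6 = 243087455521 elements; its multiplicative group consists of all nonzero elements, so |F_{79^6}^*| = 243087455521 - 1 = 243087455520. (It is cyclic since any finite subgroup of the multiplicative group of a field is cyclic.)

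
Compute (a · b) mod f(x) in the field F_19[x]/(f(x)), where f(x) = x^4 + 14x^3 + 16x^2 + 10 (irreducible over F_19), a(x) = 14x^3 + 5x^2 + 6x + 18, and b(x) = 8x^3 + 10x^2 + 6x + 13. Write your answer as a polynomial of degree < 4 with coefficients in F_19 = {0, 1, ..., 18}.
a · b ≡ 14x^3 + 16x^2 + 6x + 6 (mod f(x))

Multiply in F_19[x]: a(x)·b(x) = (14x^3 + 5x^2 + 6x + 18)·(8x^3 + 10x^2 + 6x + 13) = 17x^6 + 9x^5 + 11x^4 + 17x^3 + 15x^2 + 15x + 6. This has degree ≥ 4, so divide by f(x) over F_19: 17x^6 + 9x^5 + 11x^4 + 17x^3 + 15x^2 + 15x + 6 = (17x^2 + 18x)·(x^4 + 14x^3 + 16x^2 + 10) + (14x^3 + 16x^2 + 6x + 6). Hence a·b ≡ 14x^3 + 16x^2 + 6x + 6 (mod f). (F_19[x]/(f) is a field with 19^4 = 130321 elements since f is irreducible of degree 4.)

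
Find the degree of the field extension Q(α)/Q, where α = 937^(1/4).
[Q(α):Q] = 4

α is a root of x^4 - 937. By Eisenstein's criterion at the prime p = 937 (which divides the constant term 937 but p^2 = 877969 does not, since 937 is squarefree), x^4 - 937 is irreducible over Q. Hence [Q(α):Q] = 4.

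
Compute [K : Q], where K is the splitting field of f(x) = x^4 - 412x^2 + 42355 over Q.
[K : Q] = 4

Solving the quadratic in x^2: x^2 = (412 ± √(412^2 - 4·42355))/2 = (412 ± √324)/2 = (412 ± 18)/2, giving x^2 = 215 or x^2 = 197. So f(x) = (x^2 - 215)(x^2 - 197) and the roots of f are ±√215, ±√197. Hence the splitting field is K = Q(√215, √197). Since 215 and 197 are distinct squarefree integers > 1, their product 42355 is not a perfect square, so √197 ∉ Q(√215). By the tower law [K:Q] = [Q(√215,√197):Q(√215)] · [Q(√215):Q] = 2 · 2 = 4.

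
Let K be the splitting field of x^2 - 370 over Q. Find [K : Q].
[K : Q] = 2

f(x) = x^2 - 370 factors as (x - √370)(x + √370). The splitting field is K = Q(√370). Since 370 is squarefree and > 1, it is not a perfect square, so x^2 - 370 is irreducible over Q and [Q(√370) : Q] = 2. Hence [K : Q] = 2.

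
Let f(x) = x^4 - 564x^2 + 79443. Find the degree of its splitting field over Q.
[K : Q] = 4

Solving the quadratic in x^2: x^2 = (564 ± √(564^2 - 4·79443))/2 = (564 ± √324)/2 = (564 ± 18)/2, giving x^2 = 273 or x^2 = 291. So f(x) = (x^2 - 273)(x^2 - 291) and the roots of f are ±√273, ±√291. Hence the splitting field is K = Q(√273, √291). Since 273 and 291 are distinct squarefree integers > 1, their product 79443 is not a perfect square, so √291 ∉ Q(√273). By the tower law [K:Q] = [Q(√273,√291):Q(√273)] · [Q(√273):Q] = 2 · 2 = 4.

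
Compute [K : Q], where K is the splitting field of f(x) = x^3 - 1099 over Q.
[K : Q] = 6

The roots of x^3 - 1099 are ∛1099, ω∛1099, ω^2∛1099 where ω = e^(2πi/3) is a primitive cube root of unity, so K = Q(∛1099, ω). Now [Q(∛1099):Q] = 3 (since 1099 is not a perfect cube, x^3 - 1099 is irreducible) and [Q(ω):Q] = 2. Both 2 and 3 divide [K:Q], and [K:Q] ≤ 3·2 = 6, so [K:Q] = 6. (Equivalently: Q(∛1099) ⊂ R but ω ∉ R, so [K : Q(∛1099)] = 2.)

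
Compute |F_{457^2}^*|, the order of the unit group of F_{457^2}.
|F_{457^2}^*| = 208848

F_{457^2} has 457^2 = 208849 elements; its multiplicative group consists of all nonzero elements, so |F_{457^2}^*| = 208849 - 1 = 208848. (It is cyclic since any finite subgroup of the multiplicative group of a field is cyclic.)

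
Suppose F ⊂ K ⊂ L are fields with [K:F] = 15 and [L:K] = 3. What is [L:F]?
[L:F] = 45

The tower law says that for any tower of field extensions F ⊂ K ⊂ L with finite degrees, [L:F] = [L:K] · [K:F]. Here this gives [L:F] = 3 · 15 = 45.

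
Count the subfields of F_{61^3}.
F_{61^3} has 2 subfields

The subfields of F_{p^n} are exactly the fields F_{p^d} for d | n (each is the fixed field of the unique index-d subgroup of Gal(F_{p^n}/F_p) ≅ Z/nZ). The divisors of n = 3 are {1, 3}, giving 2 subfields: F_{61^1}, F_{61^3}.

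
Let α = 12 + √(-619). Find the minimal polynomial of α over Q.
m_α(x) = x^2 - 24x + 763

From α - 12 = √(-619), squaring gives (α - 12)^2 = -619, i.e. α^2 - 24α + 144 = -619, so α^2 - 24α + 763 = 0. The discriminant of x^2 - 24x + 763 is (-24)^2 - 4·(763) = 576 - 3052 = -2476, and 4·(-619) is not a perfect square in Q since -619 is squarefree and ≠ 1. Hence x^2 - 24x + 763 is irreducible over Q and is the minimal polynomial of α.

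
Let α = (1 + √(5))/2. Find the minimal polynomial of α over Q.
m_α(x) = x^2 - x - 1

From 2α - 1 = √(5), squaring gives (2α - 1)^2 = 5, i.e. 4α^2 - 4α + 1 = 5, so α^2 - α + (1 - 5)/4 = 0. Since 5 ≡ 1 (mod 4), (1 - 5)/4 = -1 ∈ Z. The polynomial x^2 - x - 1 has discriminant 1 - 4·(-1) = 5, which is not a perfect square in Q (d = 5 is squarefree and ≠ 1), so x^2 - x - 1 is irreducible over Q. It is the minimal polynomial of α.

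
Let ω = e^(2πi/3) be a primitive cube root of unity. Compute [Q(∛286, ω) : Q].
[Q(∛286, ω) : Q] = 6

[Q(∛286):Q] = 3 (min poly x^3 - 286, irreducible since 286 is not a perfect cube). [Q(ω):Q] = 2 (min poly x^2 + x + 1). Since Q(∛286) ⊂ R and ω ∉ R, we have ω ∉ Q(∛286), so x^2 + x + 1 remains irreducible over Q(∛286) and [Q(∛286, ω) : Q(∛286)] = 2. By the tower law, [Q(∛286, ω) : Q] = 3 · 2 = 6. (In fact Q(∛286, ω) is the splitting field of x^3 - 286 over Q.)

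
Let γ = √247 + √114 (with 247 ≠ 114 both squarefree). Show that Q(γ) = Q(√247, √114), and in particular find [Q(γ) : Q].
[Q(γ) : Q] = 4 (equivalently, Q(γ) = Q(√247, √114))

Obviously Q(γ) ⊆ Q(√247, √114), and [Q(√247, √114):Q] = 4 (since 247, 114 are distinct squarefree integers > 1 with 28158 not a perfect square). To show equality we compute the minimal polynomial of γ. From γ = √247 + √114: γ^2 = 247 + 2√(28158) + 114 = 361 + 2√(28158), so γ^2 - 361 = 2√(28158); squaring, (γ^2 - 361)^2 = 4·28158, i.e. γ^4 - 722γ^2 + 130321 - 112632 = 0, i.e. γ^4 - 722γ^2 + 17689 = 0. So γ is a root of x^4 - 722x^2 + 17689. This polynomial is irreducible over Q: it has no rational root (each ±√247 ± √114 is irrational), and any factorization into two quadratics over Q would force √(28158) ∈ Q (pairing opposite roots) or √247, √114 ∈ Q (other pairings), all impossible. Hence [Q(γ):Q] = 4 = [Q(√247, √114):Q], so Q(γ) = Q(√247, √114).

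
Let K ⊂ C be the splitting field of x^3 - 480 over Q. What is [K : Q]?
[K : Q] = 6

The roots of x^3 - 480 are ∛480, ω∛480, ω^2∛480 where ω = e^(2πi/3) is a primitive cube root of unity, so K = Q(∛480, ω). Now [Q(∛480):Q] = 3 (since 480 is not a perfect cube, x^3 - 480 is irreducible) and [Q(ω):Q] = 2. Both 2 and 3 divide [K:Q], and [K:Q] ≤ 3·2 = 6, so [K:Q] = 6. (Equivalently: Q(∛480) ⊂ R but ω ∉ R, so [K : Q(∛480)] = 2.)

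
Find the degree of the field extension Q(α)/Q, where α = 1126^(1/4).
[Q(α):Q] = 4

α is a root of x^4 - 1126. By Eisenstein's criterion at the prime p = 2 (which divides the constant term 1126 but p^2 = 4 does not, since 1126 is squarefree), x^4 - 1126 is irreducible over Q. Hence [Q(α):Q] = 4.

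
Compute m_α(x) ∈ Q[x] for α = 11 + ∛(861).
m_α(x) = x^3 - 33x^2 + 363x - 2192

Set β = α - 11 = ∛(861), so β^3 = 861. Then (α - 11)^3 - 861 = 0, i.e. α is a root of g(x) = (x - 11)^3 - 861 = x^3 - 33x^2 + 363x - 2192. Since g(x) = h(x - 11) where h(x) = x^3 - 861, and h is irreducible over Q (because 861 is not a perfect cube, so h has no rational root, and a monic cubic with no rational root is irreducible), g is also irreducible (irreducibility is preserved under the substitution x → x - 11). Hence m_α(x) = x^3 - 33x^2 + 363x - 2192.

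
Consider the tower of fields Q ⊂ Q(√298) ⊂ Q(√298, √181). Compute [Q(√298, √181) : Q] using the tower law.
[Q(√298, √181) : Q] = 4

[Q(√298):Q] = 2 (min poly x^2 - 298, irreducible since 298 is squarefree > 1). For the top step, suppose √181 ∈ Q(√298), say √181 = c + d√298 with c, d ∈ Q. Squaring: 181 = c^2 + 298d^2 + 2cd√298. Since √298 ∉ Q this forces 2cd = 0. If d = 0 then √181 = c ∈ Q, contradicting 181 squarefree > 1. If c = 0 then 181 = 298d^2, so 298·181 = (298d)^2 is a perfect square in Q — but 298·181 = 53938 is not a perfect square (since 298 and 181 are distinct squarefree integers). Contradiction. Hence √181 ∉ Q(√298), so x^2 - 181 stays irreducible over Q(√298) and [Q(√298, √181) : Q(√298)] = 2. By the tower law, [Q(√298, √181) : Q] = 2 · 2 = 4.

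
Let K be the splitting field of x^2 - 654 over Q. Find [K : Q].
[K : Q] = 2

f(x) = x^2 - 654 factors as (x - √654)(x + √654). The splitting field is K = Q(√654). Since 654 is squarefree and > 1, it is not a perfect square, so x^2 - 654 is irreducible over Q and [Q(√654) : Q] = 2. Hence [K : Q] = 2.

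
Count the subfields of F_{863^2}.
F_{863^2} has 2 subfields

The subfields of F_{p^n} are exactly the fields F_{p^d} for d | n (each is the fixed field of the unique index-d subgroup of Gal(F_{p^n}/F_p) ≅ Z/nZ). The divisors of n = 2 are {1, 2}, giving 2 subfields: F_{863^1}, F_{863^2}.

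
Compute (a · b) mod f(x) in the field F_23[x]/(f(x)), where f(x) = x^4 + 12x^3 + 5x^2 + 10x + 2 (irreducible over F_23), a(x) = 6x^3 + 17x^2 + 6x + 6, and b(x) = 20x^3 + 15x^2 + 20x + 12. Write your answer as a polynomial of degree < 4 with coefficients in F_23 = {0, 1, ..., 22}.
a · b ≡ 17x^3 + 17x^2 + 6x + 8 (mod f(x))

Multiply in F_23[x]: a(x)·b(x) = (6x^3 + 17x^2 + 6x + 6)·(20x^3 + 15x^2 + 20x + 12) = 5x^6 + 16x^5 + 12x^4 + x^3 + 8x + 3. This has degree ≥ 4, so divide by f(x) over F_23: 5x^6 + 16x^5 + 12x^4 + x^3 + 8x + 3 = (5x^2 + 2x + 9)·(x^4 + 12x^3 + 5x^2 + 10x + 2) + (17x^3 + 17x^2 + 6x + 8). Hence a·b ≡ 17x^3 + 17x^2 + 6x + 8 (mod f). (F_23[x]/(f) is a field with 23^4 = 279841 elements since f is irreducible of degree 4.)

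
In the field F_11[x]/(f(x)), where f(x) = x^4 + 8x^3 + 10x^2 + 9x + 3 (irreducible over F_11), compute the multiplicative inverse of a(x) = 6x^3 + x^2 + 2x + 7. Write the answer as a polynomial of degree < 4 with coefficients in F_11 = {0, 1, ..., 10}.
a(x)^(-1) ≡ 5x^3 + 7x^2 + 10x + 10 (mod f(x))

Since f is irreducible over F_11, F_11[x]/(f) is a field and a(x) ≠ 0 has an inverse. Apply the extended Euclidean algorithm to f(x) and a(x) in F_11[x]: f(x) = (2x + 1)·a(x) + (5x^2 + 4x + 7);  a(x) = (10x + 1)·(5x^2 + 4x + 7) + (5x);  (5x^2 + 4x + 7) = (x + 3)·(5x) + (7). The last nonzero remainder is the constant 7 = gcd(f, a) in F_11. Back-substituting through the division chain expresses 7 = s(x)·a(x) + t(x)·f(x) with s(x) ≡ 2x^3 + 5x^2 + 4x + 4 (mod f), so (2x^3 + 5x^2 + 4x + 4)·a(x) ≡ 7 (mod f). Multiplying by 7^(-1) ≡ 8 in F_11 gives a(x)^(-1) ≡ 8·(2x^3 + 5x^2 + 4x + 4) ≡ 5x^3 + 7x^2 + 10x + 10 (mod f). Check: (6x^3 + x^2 + 2x + 7)·(5x^3 + 7x^2 + 10x + 10) = 8x^6 + 3x^5 + 9x^3 + 2x^2 + 2x + 4 ≡ 1 (mod x^4 + 8x^3 + 10x^2 + 9x + 3).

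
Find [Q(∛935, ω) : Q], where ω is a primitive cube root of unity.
[Q(∛935, ω) : Q] = 6

[Q(∛935):Q] = 3 (min poly x^3 - 935, irreducible since 935 is not a perfect cube). [Q(ω):Q] = 2 (min poly x^2 + x + 1). Since Q(∛935) ⊂ R and ω ∉ R, we have ω ∉ Q(∛935), so x^2 + x + 1 remains irreducible over Q(∛935) and [Q(∛935, ω) : Q(∛935)] = 2. By the tower law, [Q(∛935, ω) : Q] = 3 · 2 = 6. (In fact Q(∛935, ω) is the splitting field of x^3 - 935 over Q.)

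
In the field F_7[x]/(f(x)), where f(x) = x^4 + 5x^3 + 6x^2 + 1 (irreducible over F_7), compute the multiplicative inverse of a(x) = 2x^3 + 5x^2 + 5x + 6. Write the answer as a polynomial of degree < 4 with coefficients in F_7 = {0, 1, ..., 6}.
a(x)^(-1) ≡ 5x^3 + x^2 + 5x + 2 (mod f(x))

Since f is irreducible over F_7, F_7[x]/(f) is a field and a(x) ≠ 0 has an inverse. Apply the extended Euclidean algorithm to f(x) and a(x) in F_7[x]: f(x) = (4x + 3)·a(x) + (6x^2 + 3x + 4);  a(x) = (5x + 3)·(6x^2 + 3x + 4) + (4x + 1);  (6x^2 + 3x + 4) = (5x + 3)·(4x + 1) + (1). The last nonzero remainder is the constant 1 = gcd(f, a) in F_7. Back-substituting through the division chain expresses 1 = s(x)·a(x) + t(x)·f(x) with s(x) ≡ 5x^3 + x^2 + 5x + 2 (mod f), so a(x)^(-1) ≡ s(x) = 5x^3 + x^2 + 5x + 2 (mod f). Check: (2x^3 + 5x^2 + 5x + 6)·(5x^3 + x^2 + 5x + 2) = 3x^6 + 6x^5 + 5x^4 + x^3 + 6x^2 + 5x + 5 ≡ 1 (mod x^4 + 5x^3 + 6x^2 + 1).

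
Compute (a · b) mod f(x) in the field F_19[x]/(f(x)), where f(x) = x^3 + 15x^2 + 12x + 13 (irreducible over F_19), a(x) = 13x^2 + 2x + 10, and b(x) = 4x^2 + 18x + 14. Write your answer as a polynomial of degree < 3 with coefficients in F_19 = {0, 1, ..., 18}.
a · b ≡ 9x^2 + 3x + 9 (mod f(x))

Multiply in F_19[x]: a(x)·b(x) = (13x^2 + 2x + 10)·(4x^2 + 18x + 14) = 14x^4 + 14x^3 + 11x^2 + 18x + 7. This has degree ≥ 3, so divide by f(x) over F_19: 14x^4 + 14x^3 + 11x^2 + 18x + 7 = (14x + 13)·(x^3 + 15x^2 + 12x + 13) + (9x^2 + 3x + 9). Hence a·b ≡ 9x^2 + 3x + 9 (mod f). (F_19[x]/(f) is a field with 19^3 = 6859 elements since f is irreducible of degree 3.)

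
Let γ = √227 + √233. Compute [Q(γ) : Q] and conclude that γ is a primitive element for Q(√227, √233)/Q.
[Q(γ) : Q] = 4 (equivalently, Q(γ) = Q(√227, √233))

Obviously Q(γ) ⊆ Q(√227, √233), and [Q(√227, √233):Q] = 4 (since 227, 233 are distinct squarefree integers > 1 with 52891 not a perfect square). To show equality we compute the minimal polynomial of γ. From γ = √227 + √233: γ^2 = 227 + 2√(52891) + 233 = 460 + 2√(52891), so γ^2 - 460 = 2√(52891); squaring, (γ^2 - 460)^2 = 4·52891, i.e. γ^4 - 920γ^2 + 211600 - 211564 = 0, i.e. γ^4 - 920γ^2 + 36 = 0. So γ is a root of x^4 - 920x^2 + 36. This polynomial is irreducible over Q: it has no rational root (each ±√227 ± √233 is irrational), and any factorization into two quadratics over Q would force √(52891) ∈ Q (pairing opposite roots) or √227, √233 ∈ Q (other pairings), all impossible. Hence [Q(γ):Q] = 4 = [Q(√227, √233):Q], so Q(γ) = Q(√227, √233).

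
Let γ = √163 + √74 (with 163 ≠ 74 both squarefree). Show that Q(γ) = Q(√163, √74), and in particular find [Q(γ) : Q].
[Q(γ) : Q] = 4 (equivalently, Q(γ) = Q(√163, √74))

Obviously Q(γ) ⊆ Q(√163, √74), and [Q(√163, √74):Q] = 4 (since 163, 74 are distinct squarefree integers > 1 with 12062 not a perfect square). To show equality we compute the minimal polynomial of γ. From γ = √163 + √74: γ^2 = 163 + 2√(12062) + 74 = 237 + 2√(12062), so γ^2 - 237 = 2√(12062); squaring, (γ^2 - 237)^2 = 4·12062, i.e. γ^4 - 474γ^2 + 56169 - 48248 = 0, i.e. γ^4 - 474γ^2 + 7921 = 0. So γ is a root of x^4 - 474x^2 + 7921. This polynomial is irreducible over Q: it has no rational root (each ±√163 ± √74 is irrational), and any factorization into two quadratics over Q would force √(12062) ∈ Q (pairing opposite roots) or √163, √74 ∈ Q (other pairings), all impossible. Hence [Q(γ):Q] = 4 = [Q(√163, √74):Q], so Q(γ) = Q(√163, √74).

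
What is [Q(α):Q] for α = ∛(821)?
[Q(α):Q] = 3

The minimal polynomial of α is x^3 - 821, irreducible over Q since 821 is not a perfect cube (so x^3 - 821 has no rational root). Hence [Q(α):Q] = deg(m_α) = 3.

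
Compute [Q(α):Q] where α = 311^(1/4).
[Q(α):Q] = 4

α is a root of x^4 - 311. By Eisenstein's criterion at the prime p = 311 (which divides the constant term 311 but p^2 = 96721 does not, since 311 is squarefree), x^4 - 311 is irreducible over Q. Hence [Q(α):Q] = 4.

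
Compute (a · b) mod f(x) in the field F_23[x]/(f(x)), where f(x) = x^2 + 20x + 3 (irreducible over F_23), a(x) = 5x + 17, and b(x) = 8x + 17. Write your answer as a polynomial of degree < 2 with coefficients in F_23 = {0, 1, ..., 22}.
a · b ≡ 19x + 8 (mod f(x))

Multiply in F_23[x]: a(x)·b(x) = (5x + 17)·(8x + 17) = 17x^2 + 14x + 13. This has degree ≥ 2, so divide by f(x) over F_23: 17x^2 + 14x + 13 = (17)·(x^2 + 20x + 3) + (19x + 8). Hence a·b ≡ 19x + 8 (mod f). (F_23[x]/(f) is a field with 23^2 = 529 elements since f is irreducible of degree 2.)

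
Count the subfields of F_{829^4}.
F_{829^4} has 3 subfields

The subfields of F_{p^n} are exactly the fields F_{p^d} for d | n (each is the fixed field of the unique index-d subgroup of Gal(F_{p^n}/F_p) ≅ Z/nZ). The divisors of n = 4 are {1, 2, 4}, giving 3 subfields: F_{829^1}, F_{829^2}, F_{829^4}.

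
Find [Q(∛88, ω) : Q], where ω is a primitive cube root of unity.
[Q(∛88, ω) : Q] = 6

[Q(∛88):Q] = 3 (min poly x^3 - 88, irreducible since 88 is not a perfect cube). [Q(ω):Q] = 2 (min poly x^2 + x + 1). Since Q(∛88) ⊂ R and ω ∉ R, we have ω ∉ Q(∛88), so x^2 + x + 1 remains irreducible over Q(∛88) and [Q(∛88, ω) : Q(∛88)] = 2. By the tower law, [Q(∛88, ω) : Q] = 3 · 2 = 6. (In fact Q(∛88, ω) is the splitting field of x^3 - 88 over Q.)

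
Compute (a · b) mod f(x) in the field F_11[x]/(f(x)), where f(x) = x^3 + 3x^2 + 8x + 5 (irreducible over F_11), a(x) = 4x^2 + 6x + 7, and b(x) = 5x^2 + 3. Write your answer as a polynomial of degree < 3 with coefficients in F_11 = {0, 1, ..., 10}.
a · b ≡ 10x^2 + 4x + 6 (mod f(x))

Multiply in F_11[x]: a(x)·b(x) = (4x^2 + 6x + 7)·(5x^2 + 3) = 9x^4 + 8x^3 + 3x^2 + 7x + 10. This has degree ≥ 3, so divide by f(x) over F_11: 9x^4 + 8x^3 + 3x^2 + 7x + 10 = (9x + 3)·(x^3 + 3x^2 + 8x + 5) + (10x^2 + 4x + 6). Hence a·b ≡ 10x^2 + 4x + 6 (mod f). (F_11[x]/(f) is a field with 11^3 = 1331 elements since f is irreducible of degree 3.)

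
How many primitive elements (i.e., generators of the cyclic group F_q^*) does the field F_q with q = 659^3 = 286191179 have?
There are φ(286191178) = 110806272 primitive elements

F_q^* is cyclic of order q - 1 = 286191178. A cyclic group of order m has exactly φ(m) generators. Here m = 286191178 = 2 · 7 · 13 · 47 · 33457, so the number of primitive elements is φ(286191178) = 110806272.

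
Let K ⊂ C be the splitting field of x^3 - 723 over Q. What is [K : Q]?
[K : Q] = 6

The roots of x^3 - 723 are ∛723, ω∛723, ω^2∛723 where ω = e^(2πi/3) is a primitive cube root of unity, so K = Q(∛723, ω). Now [Q(∛723):Q] = 3 (since 723 is not a perfect cube, x^3 - 723 is irreducible) and [Q(ω):Q] = 2. Both 2 and 3 divide [K:Q], and [K:Q] ≤ 3·2 = 6, so [K:Q] = 6. (Equivalently: Q(∛723) ⊂ R but ω ∉ R, so [K : Q(∛723)] = 2.)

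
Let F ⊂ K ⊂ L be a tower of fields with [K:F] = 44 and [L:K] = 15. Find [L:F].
[L:F] = 660

The tower law says that for any tower of field extensions F ⊂ K ⊂ L with finite degrees, [L:F] = [L:K] · [K:F]. Here this gives [L:F] = 15 · 44 = 660.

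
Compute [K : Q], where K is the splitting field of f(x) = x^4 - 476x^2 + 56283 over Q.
[K : Q] = 4

Solving the quadratic in x^2: x^2 = (476 ± √(476^2 - 4·56283))/2 = (476 ± √1444)/2 = (476 ± 38)/2, giving x^2 = 257 or x^2 = 219. So f(x) = (x^2 - 257)(x^2 - 219) and the roots of f are ±√257, ±√219. Hence the splitting field is K = Q(√257, √219). Since 257 and 219 are distinct squarefree integers > 1, their product 56283 is not a perfect square, so √219 ∉ Q(√257). By the tower law [K:Q] = [Q(√257,√219):Q(√257)] · [Q(√257):Q] = 2 · 2 = 4.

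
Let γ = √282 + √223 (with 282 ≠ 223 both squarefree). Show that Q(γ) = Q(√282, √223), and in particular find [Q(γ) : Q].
[Q(γ) : Q] = 4 (equivalently, Q(γ) = Q(√282, √223))

Obviously Q(γ) ⊆ Q(√282, √223), and [Q(√282, √223):Q] = 4 (since 282, 223 are distinct squarefree integers > 1 with 62886 not a perfect square). To show equality we compute the minimal polynomial of γ. From γ = √282 + √223: γ^2 = 282 + 2√(62886) + 223 = 505 + 2√(62886), so γ^2 - 505 = 2√(62886); squaring, (γ^2 - 505)^2 = 4·62886, i.e. γ^4 - 1010γ^2 + 255025 - 251544 = 0, i.e. γ^4 - 1010γ^2 + 3481 = 0. So γ is a root of x^4 - 1010x^2 + 3481. This polynomial is irreducible over Q: it has no rational root (each ±√282 ± √223 is irrational), and any factorization into two quadratics over Q would force √(62886) ∈ Q (pairing opposite roots) or √282, √223 ∈ Q (other pairings), all impossible. Hence [Q(γ):Q] = 4 = [Q(√282, √223):Q], so Q(γ) = Q(√282, √223).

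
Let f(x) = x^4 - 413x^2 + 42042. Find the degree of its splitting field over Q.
[K : Q] = 4

Solving the quadratic in x^2: x^2 = (413 ± √(413^2 - 4·42042))/2 = (413 ± √2401)/2 = (413 ± 49)/2, giving x^2 = 182 or x^2 = 231. So f(x) = (x^2 - 182)(x^2 - 231) and the roots of f are ±√182, ±√231. Hence the splitting field is K = Q(√182, √231). Since 182 and 231 are distinct squarefree integers > 1, their product 42042 is not a perfect square, so √231 ∉ Q(√182). By the tower law [K:Q] = [Q(√182,√231):Q(√182)] · [Q(√182):Q] = 2 · 2 = 4.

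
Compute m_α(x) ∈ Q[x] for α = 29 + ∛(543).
m_α(x) = x^3 - 87x^2 + 2523x - 24932

Set β = α - 29 = ∛(543), so β^3 = 543. Then (α - 29)^3 - 543 = 0, i.e. α is a root of g(x) = (x - 29)^3 - 543 = x^3 - 87x^2 + 2523x - 24932. Since g(x) = h(x - 29) where h(x) = x^3 - 543, and h is irreducible over Q (because 543 is not a perfect cube, so h has no rational root, and a monic cubic with no rational root is irreducible), g is also irreducible (irreducibility is preserved under the substitution x → x - 29). Hence m_α(x) = x^3 - 87x^2 + 2523x - 24932.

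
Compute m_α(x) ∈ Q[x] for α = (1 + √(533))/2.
m_α(x) = x^2 - x - 133

From 2α - 1 = √(533), squaring gives (2α - 1)^2 = 533, i.e. 4α^2 - 4α + 1 = 533, so α^2 - α + (1 - 533)/4 = 0. Since 533 ≡ 1 (mod 4), (1 - 533)/4 = -133 ∈ Z. The polynomial x^2 - x - 133 has discriminant 1 - 4·(-133) = 533, which is not a perfect square in Q (d = 533 is squarefree and ≠ 1), so x^2 - x - 133 is irreducible over Q. It is the minimal polynomial of α.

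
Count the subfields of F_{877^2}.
F_{877^2} has 2 subfields

The subfields of F_{p^n} are exactly the fields F_{p^d} for d | n (each is the fixed field of the unique index-d subgroup of Gal(F_{p^n}/F_p) ≅ Z/nZ). The divisors of n = 2 are {1, 2}, giving 2 subfields: F_{877^1}, F_{877^2}.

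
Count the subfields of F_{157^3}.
F_{157^3} has 2 subfields

The subfields of F_{p^n} are exactly the fields F_{p^d} for d | n (each is the fixed field of the unique index-d subgroup of Gal(F_{p^n}/F_p) ≅ Z/nZ). The divisors of n = 3 are {1, 3}, giving 2 subfields: F_{157^1}, F_{157^3}.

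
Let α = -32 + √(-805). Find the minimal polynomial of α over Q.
m_α(x) = x^2 + 64x + 1829

From α + 32 = √(-805), squaring gives (α + 32)^2 = -805, i.e. α^2 + 64α + 1024 = -805, so α^2 + 64α + 1829 = 0. The discriminant of x^2 + 64x + 1829 is (64)^2 - 4·(1829) = 4096 - 7316 = -3220, and 4·(-805) is not a perfect square in Q since -805 is squarefree and ≠ 1. Hence x^2 + 64x + 1829 is irreducible over Q and is the minimal polynomial of α.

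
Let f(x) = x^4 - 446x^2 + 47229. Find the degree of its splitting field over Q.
[K : Q] = 4

Solving the quadratic in x^2: x^2 = (446 ± √(446^2 - 4·47229))/2 = (446 ± √10000)/2 = (446 ± 100)/2, giving x^2 = 173 or x^2 = 273. So f(x) = (x^2 - 173)(x^2 - 273) and the roots of f are ±√173, ±√273. Hence the splitting field is K = Q(√173, √273). Since 173 and 273 are distinct squarefree integers > 1, their product 47229 is not a perfect square, so √273 ∉ Q(√173). By the tower law [K:Q] = [Q(√173,√273):Q(√173)] · [Q(√173):Q] = 2 · 2 = 4.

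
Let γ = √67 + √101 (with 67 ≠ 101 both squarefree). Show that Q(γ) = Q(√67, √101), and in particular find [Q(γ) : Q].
[Q(γ) : Q] = 4 (equivalently, Q(γ) = Q(√67, √101))

Obviously Q(γ) ⊆ Q(√67, √101), and [Q(√67, √101):Q] = 4 (since 67, 101 are distinct squarefree integers > 1 with 6767 not a perfect square). To show equality we compute the minimal polynomial of γ. From γ = √67 + √101: γ^2 = 67 + 2√(6767) + 101 = 168 + 2√(6767), so γ^2 - 168 = 2√(6767); squaring, (γ^2 - 168)^2 = 4·6767, i.e. γ^4 - 336γ^2 + 28224 - 27068 = 0, i.e. γ^4 - 336γ^2 + 1156 = 0. So γ is a root of x^4 - 336x^2 + 1156. This polynomial is irreducible over Q: it has no rational root (each ±√67 ± √101 is irrational), and any factorization into two quadratics over Q would force √(6767) ∈ Q (pairing opposite roots) or √67, √101 ∈ Q (other pairings), all impossible. Hence [Q(γ):Q] = 4 = [Q(√67, √101):Q], so Q(γ) = Q(√67, √101).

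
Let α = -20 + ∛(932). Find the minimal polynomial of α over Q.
m_α(x) = x^3 + 60x^2 + 1200x + 7068

Set β = α + 20 = ∛(932), so β^3 = 932. Then (α + 20)^3 - 932 = 0, i.e. α is a root of g(x) = (x + 20)^3 - 932 = x^3 + 60x^2 + 1200x + 7068. Since g(x) = h(x + 20) where h(x) = x^3 - 932, and h is irreducible over Q (because 932 is not a perfect cube, so h has no rational root, and a monic cubic with no rational root is irreducible), g is also irreducible (irreducibility is preserved under the substitution x → x + 20). Hence m_α(x) = x^3 + 60x^2 + 1200x + 7068.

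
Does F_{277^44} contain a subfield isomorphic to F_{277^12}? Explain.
No: F_{277^12} is not a subfield of F_{277^44}

F_{p^m} embeds in F_{p^n} iff m | n. Here 12 ∤ 44 (since 44 = 3·12 + 8 with remainder 8 ≠ 0), so F_{277^12} is not a subfield of F_{277^44}. Equivalently: if it were, the tower law would give 12 = [F_{277^12}:F_277] dividing [F_{277^44}:F_277] = 44, contradiction.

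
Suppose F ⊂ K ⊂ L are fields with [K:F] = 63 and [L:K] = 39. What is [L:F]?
[L:F] = 2457

The tower law says that for any tower of field extensions F ⊂ K ⊂ L with finite degrees, [L:F] = [L:K] · [K:F]. Here this gives [L:F] = 39 · 63 = 2457.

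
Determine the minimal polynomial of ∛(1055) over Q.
m_α(x) = x^3 - 1055

α satisfies α^3 = 1055, so x^3 - 1055 annihilates α. By the rational root test, a rational root p/q (in lowest terms) of x^3 - 1055 would satisfy p^3 = 1055 q^3, forcing q = 1 and p^3 = 1055; but 1055 is not a perfect cube, contradiction. A monic cubic over Q with no rational root is irreducible (any nontrivial factorization would include a linear factor). Hence x^3 - 1055 is the minimal polynomial of α, and in particular [Q(α):Q] = 3.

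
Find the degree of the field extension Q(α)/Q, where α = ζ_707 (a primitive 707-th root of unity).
[Q(α):Q] = 600

The minimal polynomial of ζ_707 over Q is the 707-th cyclotomic polynomial Φ_707(x), which is irreducible over Q and has degree φ(707) = 600. Hence [Q(α):Q] = φ(707) = 600.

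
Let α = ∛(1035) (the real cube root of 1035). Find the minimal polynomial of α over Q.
m_α(x) = x^3 - 1035

α satisfies α^3 = 1035, so x^3 - 1035 annihilates α. By the rational root test, a rational root p/q (in lowest terms) of x^3 - 1035 would satisfy p^3 = 1035 q^3, forcing q = 1 and p^3 = 1035; but 1035 is not a perfect cube, contradiction. A monic cubic over Q with no rational root is irreducible (any nontrivial factorization would include a linear factor). Hence x^3 - 1035 is the minimal polynomial of α, and in particular [Q(α):Q] = 3.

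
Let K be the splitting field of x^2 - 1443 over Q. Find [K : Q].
[K : Q] = 2

f(x) = x^2 - 1443 factors as (x - √1443)(x + √1443). The splitting field is K = Q(√1443). Since 1443 is squarefree and > 1, it is not a perfect square, so x^2 - 1443 is irreducible over Q and [Q(√1443) : Q] = 2. Hence [K : Q] = 2.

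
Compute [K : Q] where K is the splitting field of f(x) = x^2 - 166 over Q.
[K : Q] = 2

f(x) = x^2 - 166 factors as (x - √166)(x + √166). The splitting field is K = Q(√166). Since 166 is squarefree and > 1, it is not a perfect square, so x^2 - 166 is irreducible over Q and [Q(√166) : Q] = 2. Hence [K : Q] = 2.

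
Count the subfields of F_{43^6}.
F_{43^6} has 4 subfields

The subfields of F_{p^n} are exactly the fields F_{p^d} for d | n (each is the fixed field of the unique index-d subgroup of Gal(F_{p^n}/F_p) ≅ Z/nZ). The divisors of n = 6 are {1, 2, 3, 6}, giving 4 subfields: F_{43^1}, F_{43^2}, F_{43^3}, F_{43^6}.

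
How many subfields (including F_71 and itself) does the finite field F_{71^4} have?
F_{71^4} has 3 subfields

The subfields of F_{p^n} are exactly the fields F_{p^d} for d | n (each is the fixed field of the unique index-d subgroup of Gal(F_{p^n}/F_p) ≅ Z/nZ). The divisors of n = 4 are {1, 2, 4}, giving 3 subfields: F_{71^1}, F_{71^2}, F_{71^4}.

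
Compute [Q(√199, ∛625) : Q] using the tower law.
[Q(√199, ∛625) : Q] = 6

Let L = Q(√199, ∛625). Since Q(√199) ⊂ L and [Q(√199):Q] = 2, the tower law gives 2 | [L:Q]. Likewise Q(∛625) ⊂ L with [Q(∛625):Q] = 3 (because 625 is not a perfect cube), so 3 | [L:Q]. As gcd(2,3) = 1, [L:Q] is divisible by 6. Conversely L is generated over Q by √199 and ∛625, so [L:Q] ≤ 2·3 = 6. Therefore [Q(√199, ∛625) : Q] = 6.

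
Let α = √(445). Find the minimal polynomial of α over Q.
m_α(x) = x^2 - 445

α satisfies α^2 - 445 = 0, so x^2 - 445 annihilates α. Since d = 445 is squarefree and ≠ 1, it is not a perfect square in Q, so x^2 - 445 has no rational root and is therefore irreducible over Q (a degree-2 polynomial over a field is irreducible iff it has no root). Hence m_α(x) = x^2 - 445.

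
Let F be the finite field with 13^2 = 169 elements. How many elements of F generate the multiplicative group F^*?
There are φ(168) = 48 primitive elements

F_q^* is cyclic of order q - 1 = 168. A cyclic group of order m has exactly φ(m) generators. Here m = 168 = 2^3 · 3 · 7, so the number of primitive elements is φ(168) = 48.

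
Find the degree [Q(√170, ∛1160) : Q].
[Q(√170, ∛1160) : Q] = 6

Let L = Q(√170, ∛1160). Since Q(√170) ⊂ L and [Q(√170):Q] = 2, the tower law gives 2 | [L:Q]. Likewise Q(∛1160) ⊂ L with [Q(∛1160):Q] = 3 (because 1160 is not a perfect cube), so 3 | [L:Q]. As gcd(2,3) = 1, [L:Q] is divisible by 6. Conversely L is generated over Q by √170 and ∛1160, so [L:Q] ≤ 2·3 = 6. Therefore [Q(√170, ∛1160) : Q] = 6.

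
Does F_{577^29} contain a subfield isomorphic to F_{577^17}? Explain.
No: F_{577^17} is not a subfield of F_{577^29}

F_{p^m} embeds in F_{p^n} iff m | n. Here 17 ∤ 29 (since 29 = 1·17 + 12 with remainder 12 ≠ 0), so F_{577^17} is not a subfield of F_{577^29}. Equivalently: if it were, the tower law would give 17 = [F_{577^17}:F_577] dividing [F_{577^29}:F_577] = 29, contradiction.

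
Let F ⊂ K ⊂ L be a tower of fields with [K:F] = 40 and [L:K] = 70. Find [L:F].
[L:F] = 2800

The tower law says that for any tower of field extensions F ⊂ K ⊂ L with finite degrees, [L:F] = [L:K] · [K:F]. Here this gives [L:F] = 70 · 40 = 2800.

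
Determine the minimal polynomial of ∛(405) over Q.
m_α(x) = x^3 - 405

α satisfies α^3 = 405, so x^3 - 405 annihilates α. By the rational root test, a rational root p/q (in lowest terms) of x^3 - 405 would satisfy p^3 = 405 q^3, forcing q = 1 and p^3 = 405; but 405 is not a perfect cube, contradiction. A monic cubic over Q with no rational root is irreducible (any nontrivial factorization would include a linear factor). Hence x^3 - 405 is the minimal polynomial of α, and in particular [Q(α):Q] = 3.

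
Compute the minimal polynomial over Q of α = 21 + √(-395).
m_α(x) = x^2 - 42x + 836

From α - 21 = √(-395), squaring gives (α - 21)^2 = -395, i.e. α^2 - 42α + 441 = -395, so α^2 - 42α + 836 = 0. The discriminant of x^2 - 42x + 836 is (-42)^2 - 4·(836) = 1764 - 3344 = -1580, and 4·(-395) is not a perfect square in Q since -395 is squarefree and ≠ 1. Hence x^2 - 42x + 836 is irreducible over Q and is the minimal polynomial of α.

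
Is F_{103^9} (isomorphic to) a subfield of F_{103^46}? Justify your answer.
No: F_{103^9} is not a subfield of F_{103^46}

F_{p^m} embeds in F_{p^n} iff m | n. Here 9 ∤ 46 (since 46 = 5·9 + 1 with remainder 1 ≠ 0), so F_{103^9} is not a subfield of F_{103^46}. Equivalently: if it were, the tower law would give 9 = [F_{103^9}:F_103] dividing [F_{103^46}:F_103] = 46, contradiction.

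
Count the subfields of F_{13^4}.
F_{13^4} has 3 subfields

The subfields of F_{p^n} are exactly the fields F_{p^d} for d | n (each is the fixed field of the unique index-d subgroup of Gal(F_{p^n}/F_p) ≅ Z/nZ). The divisors of n = 4 are {1, 2, 4}, giving 3 subfields: F_{13^1}, F_{13^2}, F_{13^4}.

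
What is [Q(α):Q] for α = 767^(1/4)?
[Q(α):Q] = 4

α is a root of x^4 - 767. By Eisenstein's criterion at the prime p = 13 (which divides the constant term 767 but p^2 = 169 does not, since 767 is squarefree), x^4 - 767 is irreducible over Q. Hence [Q(α):Q] = 4.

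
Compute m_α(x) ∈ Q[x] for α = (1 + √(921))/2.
m_α(x) = x^2 - x - 230

From 2α - 1 = √(921), squaring gives (2α - 1)^2 = 921, i.e. 4α^2 - 4α + 1 = 921, so α^2 - α + (1 - 921)/4 = 0. Since 921 ≡ 1 (mod 4), (1 - 921)/4 = -230 ∈ Z. The polynomial x^2 - x - 230 has discriminant 1 - 4·(-230) = 921, which is not a perfect square in Q (d = 921 is squarefree and ≠ 1), so x^2 - x - 230 is irreducible over Q. It is the minimal polynomial of α.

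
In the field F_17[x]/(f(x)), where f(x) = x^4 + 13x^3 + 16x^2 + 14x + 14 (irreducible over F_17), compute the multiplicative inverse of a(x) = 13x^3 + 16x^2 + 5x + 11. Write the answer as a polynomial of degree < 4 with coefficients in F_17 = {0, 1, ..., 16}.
a(x)^(-1) ≡ 14x^3 + 14x^2 + 12x + 14 (mod f(x))

Since f is irreducible over F_17, F_17[x]/(f) is a field and a(x) ≠ 0 has an inverse. Apply the extended Euclidean algorithm to f(x) and a(x) in F_17[x]: f(x) = (4x)·a(x) + (13x^2 + 4x + 14);  a(x) = (x + 14)·(13x^2 + 4x + 14) + (3x + 2);  (13x^2 + 4x + 14) = (10x + 6)·(3x + 2) + (2). The last nonzero remainder is the constant 2 = gcd(f, a) in F_17. Back-substituting through the division chain expresses 2 = s(x)·a(x) + t(x)·f(x) with s(x) ≡ 11x^3 + 11x^2 + 7x + 11 (mod f), so (11x^3 + 11x^2 + 7x + 11)·a(x) ≡ 2 (mod f). Multiplying by 2^(-1) ≡ 9 in F_17 gives a(x)^(-1) ≡ 9·(11x^3 + 11x^2 + 7x + 11) ≡ 14x^3 + 14x^2 + 12x + 14 (mod f). Check: (13x^3 + 16x^2 + 5x + 11)·(14x^3 + 14x^2 + 12x + 14) = 12x^6 + 15x^5 + 8x^4 + 3x^3 + 13x^2 + 15x + 1 ≡ 1 (mod x^4 + 13x^3 + 16x^2 + 14x + 14).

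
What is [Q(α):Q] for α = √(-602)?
[Q(α):Q] = 2

[Q(α):Q] equals the degree of the minimal polynomial of α. Here α^2 = -602 and x^2 + 602 is irreducible (d = -602 is squarefree, ≠ 1, hence not a square), so deg(m_α) = 2. Thus [Q(α):Q] = 2.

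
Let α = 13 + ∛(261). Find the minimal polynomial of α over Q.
m_α(x) = x^3 - 39x^2 + 507x - 2458

Set β = α - 13 = ∛(261), so β^3 = 261. Then (α - 13)^3 - 261 = 0, i.e. α is a root of g(x) = (x - 13)^3 - 261 = x^3 - 39x^2 + 507x - 2458. Since g(x) = h(x - 13) where h(x) = x^3 - 261, and h is irreducible over Q (because 261 is not a perfect cube, so h has no rational root, and a monic cubic with no rational root is irreducible), g is also irreducible (irreducibility is preserved under the substitution x → x - 13). Hence m_α(x) = x^3 - 39x^2 + 507x - 2458.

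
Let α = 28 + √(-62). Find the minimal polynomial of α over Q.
m_α(x) = x^2 - 56x + 846

From α - 28 = √(-62), squaring gives (α - 28)^2 = -62, i.e. α^2 - 56α + 784 = -62, so α^2 - 56α + 846 = 0. The discriminant of x^2 - 56x + 846 is (-56)^2 - 4·(846) = 3136 - 3384 = -248, and 4·(-62) is not a perfect square in Q since -62 is squarefree and ≠ 1. Hence x^2 - 56x + 846 is irreducible over Q and is the minimal polynomial of α.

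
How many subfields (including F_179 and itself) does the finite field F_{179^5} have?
F_{179^5} has 2 subfields

The subfields of F_{p^n} are exactly the fields F_{p^d} for d | n (each is the fixed field of the unique index-d subgroup of Gal(F_{p^n}/F_p) ≅ Z/nZ). The divisors of n = 5 are {1, 5}, giving 2 subfields: F_{179^1}, F_{179^5}.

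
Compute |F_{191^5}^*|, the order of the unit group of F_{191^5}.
|F_{191^5}^*| = 254194901950

F_{191^5} has 191^5 = 254194901951 elements; its multiplicative group consists of all nonzero elements, so |F_{191^5}^*| = 254194901951 - 1 = 254194901950. (It is cyclic since any finite subgroup of the multiplicative group of a field is cyclic.)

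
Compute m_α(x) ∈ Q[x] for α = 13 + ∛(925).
m_α(x) = x^3 - 39x^2 + 507x - 3122

Set β = α - 13 = ∛(925), so β^3 = 925. Then (α - 13)^3 - 925 = 0, i.e. α is a root of g(x) = (x - 13)^3 - 925 = x^3 - 39x^2 + 507x - 3122. Since g(x) = h(x - 13) where h(x) = x^3 - 925, and h is irreducible over Q (because 925 is not a perfect cube, so h has no rational root, and a monic cubic with no rational root is irreducible), g is also irreducible (irreducibility is preserved under the substitution x → x - 13). Hence m_α(x) = x^3 - 39x^2 + 507x - 3122.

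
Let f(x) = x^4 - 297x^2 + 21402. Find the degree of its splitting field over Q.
[K : Q] = 4

Solving the quadratic in x^2: x^2 = (297 ± √(297^2 - 4·21402))/2 = (297 ± √2601)/2 = (297 ± 51)/2, giving x^2 = 174 or x^2 = 123. So f(x) = (x^2 - 174)(x^2 - 123) and the roots of f are ±√174, ±√123. Hence the splitting field is K = Q(√174, √123). Since 174 and 123 are distinct squarefree integers > 1, their product 21402 is not a perfect square, so √123 ∉ Q(√174). By the tower law [K:Q] = [Q(√174,√123):Q(√174)] · [Q(√174):Q] = 2 · 2 = 4.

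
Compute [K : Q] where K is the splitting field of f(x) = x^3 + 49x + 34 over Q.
[K : Q] = 6

By the rational root test, any rational root of the monic integer polynomial f(x) = x^3 + 49x + 34 must be an integer dividing the constant term 34, i.e. one of ±{1, 2, 17, 34}. Evaluating: f(1) = 84, f(-1) = -16, f(2) = 140, f(-2) = -72, f(17) = 5780, f(-17) = -5712, f(34) = 41004, f(-34) = -40936; none is 0, so f has no rational root and is therefore irreducible over Q (a cubic with no linear factor over a field is irreducible). For an irreducible cubic, the Galois group is A_3 or S_3 according as the discriminant disc(f) = -4a^3 - 27b^2 = -4·(49)^3 - 27·(34)^2 = -501808 is or is not a square in Q. Here disc(f) = -501808 is not a perfect square in Q, so the Galois group of f over Q is not contained in A_3 and must be all of S_3. The splitting field has degree |S_3| = 6 over Q, so [K : Q] = 6.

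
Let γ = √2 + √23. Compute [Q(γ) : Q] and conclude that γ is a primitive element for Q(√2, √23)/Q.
[Q(γ) : Q] = 4 (equivalently, Q(γ) = Q(√2, √23))

Obviously Q(γ) ⊆ Q(√2, √23), and [Q(√2, √23):Q] = 4 (since 2, 23 are distinct squarefree integers > 1 with 46 not a perfect square). To show equality we compute the minimal polynomial of γ. From γ = √2 + √23: γ^2 = 2 + 2√(46) + 23 = 25 + 2√(46), so γ^2 - 25 = 2√(46); squaring, (γ^2 - 25)^2 = 4·46, i.e. γ^4 - 50γ^2 + 625 - 184 = 0, i.e. γ^4 - 50γ^2 + 441 = 0. So γ is a root of x^4 - 50x^2 + 441. This polynomial is irreducible over Q: it has no rational root (each ±√2 ± √23 is irrational), and any factorization into two quadratics over Q would force √(46) ∈ Q (pairing opposite roots) or √2, √23 ∈ Q (other pairings), all impossible. Hence [Q(γ):Q] = 4 = [Q(√2, √23):Q], so Q(γ) = Q(√2, √23).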